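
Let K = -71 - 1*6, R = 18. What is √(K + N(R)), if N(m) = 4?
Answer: I*√73 ≈ 8.544*I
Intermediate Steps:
K = -77 (K = -71 - 6 = -77)
√(K + N(R)) = √(-77 + 4) = √(-73) = I*√73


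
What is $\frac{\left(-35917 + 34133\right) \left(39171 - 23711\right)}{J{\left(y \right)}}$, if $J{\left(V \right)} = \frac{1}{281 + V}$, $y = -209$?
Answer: $-1985806080$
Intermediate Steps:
$\frac{\left(-35917 + 34133\right) \left(39171 - 23711\right)}{J{\left(y \right)}} = \frac{\left(-35917 + 34133\right) \left(39171 - 23711\right)}{\frac{1}{281 - 209}} = \frac{\left(-1784\right) 15460}{\frac{1}{72}} = - 27580640 \frac{1}{\frac{1}{72}} = \left(-27580640\right) 72 = -1985806080$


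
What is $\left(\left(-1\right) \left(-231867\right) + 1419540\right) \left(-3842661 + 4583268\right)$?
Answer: $1223043584049$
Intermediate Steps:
$\left(\left(-1\right) \left(-231867\right) + 1419540\right) \left(-3842661 + 4583268\right) = \left(231867 + 1419540\right) 740607 = 1651407 \cdot 740607 = 1223043584049$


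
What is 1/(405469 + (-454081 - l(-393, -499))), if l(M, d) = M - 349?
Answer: -1/47870 ≈ -2.0890e-5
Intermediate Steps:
l(M, d) = -349 + M
1/(405469 + (-454081 - l(-393, -499))) = 1/(405469 + (-454081 - (-349 - 393))) = 1/(405469 + (-454081 - 1*(-742))) = 1/(405469 + (-454081 + 742)) = 1/(405469 - 453339) = 1/(-47870) = -1/47870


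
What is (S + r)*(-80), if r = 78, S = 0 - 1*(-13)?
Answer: -7280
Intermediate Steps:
S = 13 (S = 0 + 13 = 13)
(S + r)*(-80) = (13 + 78)*(-80) = 91*(-80) = -7280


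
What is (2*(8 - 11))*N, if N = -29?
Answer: 174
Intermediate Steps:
(2*(8 - 11))*N = (2*(8 - 11))*(-29) = (2*(-3))*(-29) = -6*(-29) = 174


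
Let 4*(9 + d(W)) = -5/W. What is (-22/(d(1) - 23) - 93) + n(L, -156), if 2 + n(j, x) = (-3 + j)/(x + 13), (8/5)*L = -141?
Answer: -14256811/152152 ≈ -93.701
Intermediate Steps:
d(W) = -9 - 5/(4*W) (d(W) = -9 + (-5/W)/4 = -9 - 5/(4*W))
L = -705/8 (L = (5/8)*(-141) = -705/8 ≈ -88.125)
n(j, x) = -2 + (-3 + j)/(13 + x) (n(j, x) = -2 + (-3 + j)/(x + 13) = -2 + (-3 + j)/(13 + x))
(-22/(d(1) - 23) - 93) + n(L, -156) = (-22/((-9 - 5/4/1) - 23) - 93) + (-29 - 705/8 - 2*(-156))/(13 - 156) = (-22/((-9 - 5/4*1) - 23) - 93) + (-29 - 705/8 + 312)/(-143) = (-22/((-9 - 5/4) - 23) - 93) - 1/143*1559/8 = (-22/(-41/4 - 23) - 93) - 1559/1144 = (-22/(-133/4) - 93) - 1559/1144 = (-22*(-4/133) - 93) - 1559/1144 = (88/133 - 93) - 1559/1144 = -12281/133 - 1559/1144 = -14256811/152152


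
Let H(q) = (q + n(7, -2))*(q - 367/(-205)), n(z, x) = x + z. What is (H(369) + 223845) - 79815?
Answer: 57954638/205 ≈ 2.8271e+5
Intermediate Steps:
H(q) = (5 + q)*(367/205 + q) (H(q) = (q + (-2 + 7))*(q - 367/(-205)) = (q + 5)*(q - 367*(-1/205)) = (5 + q)*(q + 367/205) = (5 + q)*(367/205 + q))
(H(369) + 223845) - 79815 = ((367/41 + 369² + (1392/205)*369) + 223845) - 79815 = ((367/41 + 136161 + 12528/5) + 223845) - 79815 = (28428488/205 + 223845) - 79815 = 74316713/205 - 79815 = 57954638/205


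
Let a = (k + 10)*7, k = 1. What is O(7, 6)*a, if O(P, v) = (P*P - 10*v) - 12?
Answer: -1771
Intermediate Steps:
O(P, v) = -12 + P**2 - 10*v (O(P, v) = (P**2 - 10*v) - 12 = -12 + P**2 - 10*v)
a = 77 (a = (1 + 10)*7 = 11*7 = 77)
O(7, 6)*a = (-12 + 7**2 - 10*6)*77 = (-12 + 49 - 60)*77 = -23*77 = -1771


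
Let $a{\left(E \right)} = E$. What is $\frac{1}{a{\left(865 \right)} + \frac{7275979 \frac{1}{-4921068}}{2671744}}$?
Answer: $\frac{166428277248}{143960459727419} \approx 0.0011561$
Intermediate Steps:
$\frac{1}{a{\left(865 \right)} + \frac{7275979 \frac{1}{-4921068}}{2671744}} = \frac{1}{865 + \frac{7275979 \frac{1}{-4921068}}{2671744}} = \frac{1}{865 + 7275979 \left(- \frac{1}{4921068}\right) \frac{1}{2671744}} = \frac{1}{865 - \frac{92101}{166428277248}} = \frac{1}{\frac{143960459727419}{166428277248}} = \frac{166428277248}{143960459727419}$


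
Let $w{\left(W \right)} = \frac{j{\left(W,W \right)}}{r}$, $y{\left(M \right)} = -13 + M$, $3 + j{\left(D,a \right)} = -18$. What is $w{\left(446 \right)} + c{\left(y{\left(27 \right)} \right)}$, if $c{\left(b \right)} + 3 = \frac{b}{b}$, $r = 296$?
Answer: $- \frac{613}{296} \approx -2.0709$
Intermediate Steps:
$j{\left(D,a \right)} = -21$ ($j{\left(D,a \right)} = -3 - 18 = -21$)
$w{\left(W \right)} = - \frac{21}{296}$
$c{\left(b \right)} = -2$ ($c{\left(b \right)} = -3 + \frac{b}{b} = -3 + 1 = -2$)
$w{\left(446 \right)} + c{\left(y{\left(27 \right)} \right)} = - \frac{21}{296} - 2 = - \frac{613}{296}$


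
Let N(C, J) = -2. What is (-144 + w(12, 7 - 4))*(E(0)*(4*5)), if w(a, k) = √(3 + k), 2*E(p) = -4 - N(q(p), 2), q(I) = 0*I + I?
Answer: 2880 - 20*√6 ≈ 2831.0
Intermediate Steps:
q(I) = I (q(I) = 0 + I = I)
E(p) = -1 (E(p) = (-4 - 1*(-2))/2 = (-4 + 2)/2 = (½)*(-2) = -1)
(-144 + w(12, 7 - 4))*(E(0)*(4*5)) = (-144 + √(3 + (7 - 4)))*(-4*5) = (-144 + √(3 + 3))*(-1*20) = (-144 + √6)*(-20) = 2880 - 20*√6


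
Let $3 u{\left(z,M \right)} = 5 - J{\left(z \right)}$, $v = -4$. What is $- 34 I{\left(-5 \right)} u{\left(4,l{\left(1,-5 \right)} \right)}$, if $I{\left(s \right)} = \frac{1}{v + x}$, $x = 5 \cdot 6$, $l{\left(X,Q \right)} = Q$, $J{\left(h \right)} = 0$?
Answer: $- \frac{85}{39} \approx -2.1795$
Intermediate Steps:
$x = 30$
$u{\left(z,M \right)} = \frac{5}{3}$ ($u{\left(z,M \right)} = \frac{5 - 0}{3} = \frac{5 + 0}{3} = \frac{1}{3} \cdot 5 = \frac{5}{3}$)
$I{\left(s \right)} = \frac{1}{26}$ ($I{\left(s \right)} = \frac{1}{-4 + 30} = \frac{1}{26}$)
$- 34 I{\left(-5 \right)} u{\left(4,l{\left(1,-5 \right)} \right)} = \left(-34\right) \frac{1}{26} \cdot \frac{5}{3} = \left(- \frac{17}{13}\right) \frac{5}{3} = - \frac{85}{39}$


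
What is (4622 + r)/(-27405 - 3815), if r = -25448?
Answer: 10413/15610 ≈ 0.66707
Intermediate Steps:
(4622 + r)/(-27405 - 3815) = (4622 - 25448)/(-27405 - 3815) = -20826/(-31220) = -20826*(-1/31220) = 10413/15610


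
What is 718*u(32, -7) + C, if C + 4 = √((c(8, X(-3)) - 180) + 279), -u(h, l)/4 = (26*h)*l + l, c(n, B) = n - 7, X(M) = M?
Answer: 16746638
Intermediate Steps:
c(n, B) = -7 + n
u(h, l) = -4*l - 104*h*l (u(h, l) = -4*((26*h)*l + l) = -4*(26*h*l + l) = -4*(l + 26*h*l) = -4*l - 104*h*l)
C = 6 (C = -4 + √(((-7 + 8) - 180) + 279) = -4 + √((1 - 180) + 279) = -4 + √(-179 + 279) = -4 + √100 = -4 + 10 = 6)
718*u(32, -7) + C = 718*(-4*(-7)*(1 + 26*32)) + 6 = 718*(-4*(-7)*(1 + 832)) + 6 = 718*(-4*(-7)*833) + 6 = 718*23324 + 6 = 16746632 + 6 = 16746638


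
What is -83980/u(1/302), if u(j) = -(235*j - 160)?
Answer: -5072392/9617 ≈ -527.44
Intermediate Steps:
u(j) = 160 - 235*j (u(j) = -(-160 + 235*j) = 160 - 235*j)
-83980/u(1/302) = -83980/(160 - 235/302) = -83980/48085/302 = -83980*302/48085 = -5072392/9617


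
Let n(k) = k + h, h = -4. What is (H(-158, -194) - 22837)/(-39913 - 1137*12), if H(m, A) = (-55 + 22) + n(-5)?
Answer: 22879/53557 ≈ 0.42719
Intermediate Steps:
n(k) = -4 + k (n(k) = k - 4 = -4 + k)
H(m, A) = -42 (H(m, A) = (-55 + 22) + (-4 - 5) = -33 - 9 = -42)
(H(-158, -194) - 22837)/(-39913 - 1137*12) = (-42 - 22837)/(-39913 - 1137*12) = -22879/(-39913 - 13644) = -22879/(-53557) = -22879*(-1/53557) = 22879/53557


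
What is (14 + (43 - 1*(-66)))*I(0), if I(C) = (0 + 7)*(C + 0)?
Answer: 0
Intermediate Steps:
I(C) = 7*C
(14 + (43 - 1*(-66)))*I(0) = (14 + (43 - 1*(-66)))*(7*0) = (14 + (43 + 66))*0 = (14 + 109)*0 = 123*0 = 0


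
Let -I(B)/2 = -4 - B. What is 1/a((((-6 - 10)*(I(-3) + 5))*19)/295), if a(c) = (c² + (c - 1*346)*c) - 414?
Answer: 87025/190233378 ≈ 0.00045746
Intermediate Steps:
I(B) = 8 + 2*B (I(B) = -2*(-4 - B) = 8 + 2*B)
a(c) = -414 + c² + c*(-346 + c) (a(c) = (c² + (c - 346)*c) - 414 = (c² + (-346 + c)*c) - 414 = (c² + c*(-346 + c)) - 414 = -414 + c² + c*(-346 + c))
1/a((((-6 - 10)*(I(-3) + 5))*19)/295) = 1/(-414 - 346*((-6 - 10)*((8 + 2*(-3)) + 5))*19/295 + 2*((((-6 - 10)*((8 + 2*(-3)) + 5))*19)/295)²) = 1/(-414 - 346*-16*((8 - 6) + 5)*19/295 + 2*((-16*((8 - 6) + 5)*19)*(1/295))²) = 1/(-414 - 346*-16*(2 + 5)*19/295 + 2*((-16*(2 + 5)*19)*(1/295))²) = 1/(-414 - 346*-16*7*19/295 + 2*((-16*7*19)*(1/295))²) = 1/(-414 - 346*(-112*19)/295 + 2*(-112*19*(1/295))²) = 1/(-414 - (-736288)/295 + 2*(-2128*1/295)²) = 1/(-414 - 346*(-2128/295) + 2*(-2128/295)²) = 1/(-414 + 736288/295 + 2*(4528384/87025)) = 1/(-414 + 736288/295 + 9056768/87025) = 1/(190233378/87025) = 87025/190233378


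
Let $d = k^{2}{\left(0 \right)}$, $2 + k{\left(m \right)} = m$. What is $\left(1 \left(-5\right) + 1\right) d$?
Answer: $-16$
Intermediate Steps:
$k{\left(m \right)} = -2 + m$
$d = 4$ ($d = \left(-2 + 0\right)^{2} = \left(-2\right)^{2} = 4$)
$\left(1 \left(-5\right) + 1\right) d = \left(1 \left(-5\right) + 1\right) 4 = \left(-5 + 1\right) 4 = \left(-4\right) 4 = -16$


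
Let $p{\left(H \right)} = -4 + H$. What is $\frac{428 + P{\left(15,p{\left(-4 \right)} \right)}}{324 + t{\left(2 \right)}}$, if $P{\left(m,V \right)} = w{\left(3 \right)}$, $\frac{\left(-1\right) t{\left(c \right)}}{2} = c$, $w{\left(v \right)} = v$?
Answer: $\frac{431}{320} \approx 1.3469$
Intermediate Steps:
$t{\left(c \right)} = - 2 c$
$P{\left(m,V \right)} = 3$
$\frac{428 + P{\left(15,p{\left(-4 \right)} \right)}}{324 + t{\left(2 \right)}} = \frac{428 + 3}{324 - 4} = \frac{431}{324 - 4} = \frac{431}{320}$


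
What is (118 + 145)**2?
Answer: 69169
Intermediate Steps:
(118 + 145)**2 = 263**2 = 69169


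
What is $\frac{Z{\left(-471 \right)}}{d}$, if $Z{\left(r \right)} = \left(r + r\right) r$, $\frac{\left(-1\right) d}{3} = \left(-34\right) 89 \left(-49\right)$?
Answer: $- \frac{73947}{74137} \approx -0.99744$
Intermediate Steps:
$d = -444822$ ($d = - 3 \left(-34\right) 89 \left(-49\right) = - 3 \left(\left(-3026\right) \left(-49\right)\right) = \left(-3\right) 148274 = -444822$)
$Z{\left(r \right)} = 2 r^{2}$ ($Z{\left(r \right)} = 2 r r = 2 r^{2}$)
$\frac{Z{\left(-471 \right)}}{d} = \frac{2 \left(-471\right)^{2}}{-444822} = 2 \cdot 221841 \left(- \frac{1}{444822}\right) = 443682 \left(- \frac{1}{444822}\right) = - \frac{73947}{74137}$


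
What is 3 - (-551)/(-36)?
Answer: -443/36 ≈ -12.306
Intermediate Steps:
3 - (-551)/(-36) = 3 - (-551)*(-1)/36 = 3 - 19*29/36 = 3 - 551/36 = -443/36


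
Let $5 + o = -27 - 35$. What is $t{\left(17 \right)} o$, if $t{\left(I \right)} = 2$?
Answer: $-134$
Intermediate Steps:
$o = -67$ ($o = -5 - 62 = -67$)
$t{\left(17 \right)} o = 2 \left(-67\right) = -134$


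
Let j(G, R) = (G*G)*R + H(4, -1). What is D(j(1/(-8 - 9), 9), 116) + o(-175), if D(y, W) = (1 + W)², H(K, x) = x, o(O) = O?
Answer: 13514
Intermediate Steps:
j(G, R) = -1 + R*G² (j(G, R) = (G*G)*R - 1 = G²*R - 1 = R*G² - 1 = -1 + R*G²)
D(j(1/(-8 - 9), 9), 116) + o(-175) = (1 + 116)² - 175 = 117² - 175 = 13689 - 175 = 13514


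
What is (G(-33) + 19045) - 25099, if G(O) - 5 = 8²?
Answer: -5985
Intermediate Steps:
G(O) = 69 (G(O) = 5 + 8² = 5 + 64 = 69)
(G(-33) + 19045) - 25099 = (69 + 19045) - 25099 = 19114 - 25099 = -5985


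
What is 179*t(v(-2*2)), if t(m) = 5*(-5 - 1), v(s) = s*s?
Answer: -5370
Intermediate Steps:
v(s) = s**2
t(m) = -30 (t(m) = 5*(-6) = -30)
179*t(v(-2*2)) = 179*(-30) = -5370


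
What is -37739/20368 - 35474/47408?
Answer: -156979059/60350384 ≈ -2.6011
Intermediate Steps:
-37739/20368 - 35474/47408 = -37739*1/20368 - 35474*1/47408 = -37739/20368 - 17737/23704 = -156979059/60350384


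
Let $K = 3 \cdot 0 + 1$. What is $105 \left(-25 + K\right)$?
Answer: $-2520$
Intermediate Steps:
$K = 1$ ($K = 0 + 1 = 1$)
$105 \left(-25 + K\right) = 105 \left(-25 + 1\right) = 105 \left(-24\right) = -2520$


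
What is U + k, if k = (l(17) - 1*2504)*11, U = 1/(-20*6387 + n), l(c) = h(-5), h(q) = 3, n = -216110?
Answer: -9459657351/343850 ≈ -27511.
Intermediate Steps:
l(c) = 3
U = -1/343850 (U = 1/(-20*6387 - 216110) = 1/(-127740 - 216110) = 1/(-343850) = -1/343850 ≈ -2.9082e-6)
k = -27511 (k = (3 - 1*2504)*11 = (3 - 2504)*11 = -2501*11 = -27511)
U + k = -1/343850 - 27511 = -9459657351/343850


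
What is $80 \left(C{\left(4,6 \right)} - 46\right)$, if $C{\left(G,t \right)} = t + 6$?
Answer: $-2720$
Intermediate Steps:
$C{\left(G,t \right)} = 6 + t$
$80 \left(C{\left(4,6 \right)} - 46\right) = 80 \left(\left(6 + 6\right) - 46\right) = 80 \left(12 - 46\right) = 80 \left(-34\right) = -2720$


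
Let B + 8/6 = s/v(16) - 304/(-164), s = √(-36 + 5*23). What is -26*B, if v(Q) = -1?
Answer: -1664/123 + 26*√79 ≈ 217.56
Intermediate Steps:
s = √79 (s = √(-36 + 115) = √79 ≈ 8.8882)
B = 64/123 - √79 (B = -4/3 + (√79/(-1) - 304/(-164)) = -4/3 + (√79*(-1) - 304*(-1/164)) = -4/3 + (-√79 + 76/41) = -4/3 + (76/41 - √79) = 64/123 - √79 ≈ -8.3679)
-26*B = -26*(64/123 - √79) = -1664/123 + 26*√79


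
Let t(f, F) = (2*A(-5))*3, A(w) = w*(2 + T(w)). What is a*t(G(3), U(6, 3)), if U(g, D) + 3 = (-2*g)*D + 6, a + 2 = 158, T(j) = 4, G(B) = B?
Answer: -28080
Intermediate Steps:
a = 156 (a = -2 + 158 = 156)
U(g, D) = 3 - 2*D*g (U(g, D) = -3 + ((-2*g)*D + 6) = -3 + (-2*D*g + 6) = -3 + (6 - 2*D*g) = 3 - 2*D*g)
A(w) = 6*w (A(w) = w*(2 + 4) = w*6 = 6*w)
t(f, F) = -180 (t(f, F) = (2*(6*(-5)))*3 = (2*(-30))*3 = -60*3 = -180)
a*t(G(3), U(6, 3)) = 156*(-180) = -28080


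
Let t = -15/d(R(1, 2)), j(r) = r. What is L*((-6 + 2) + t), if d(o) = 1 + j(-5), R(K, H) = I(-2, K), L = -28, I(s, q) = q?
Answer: 7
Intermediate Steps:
R(K, H) = K
d(o) = -4 (d(o) = 1 - 5 = -4)
t = 15/4 (t = -15/(-4) = -15*(-¼) = 15/4 ≈ 3.7500)
L*((-6 + 2) + t) = -28*((-6 + 2) + 15/4) = -28*(-4 + 15/4) = -28*(-¼) = 7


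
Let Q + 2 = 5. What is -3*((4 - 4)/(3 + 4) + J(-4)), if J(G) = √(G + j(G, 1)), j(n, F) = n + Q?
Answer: -3*I*√5 ≈ -6.7082*I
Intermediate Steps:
Q = 3 (Q = -2 + 5 = 3)
j(n, F) = 3 + n (j(n, F) = n + 3 = 3 + n)
J(G) = √(3 + 2*G) (J(G) = √(G + (3 + G)) = √(3 + 2*G))
-3*((4 - 4)/(3 + 4) + J(-4)) = -3*((4 - 4)/(3 + 4) + √(3 + 2*(-4))) = -3*(0/7 + √(3 - 8)) = -3*((⅐)*0 + √(-5)) = -3*(0 + I*√5) = -3*I*√5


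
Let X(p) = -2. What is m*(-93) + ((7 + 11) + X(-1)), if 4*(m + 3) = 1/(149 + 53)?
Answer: 238267/808 ≈ 294.88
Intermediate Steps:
m = -2423/808 (m = -3 + 1/(4*(149 + 53)) = -3 + (¼)/202 = -3 + (¼)*(1/202) = -3 + 1/808 = -2423/808 ≈ -2.9988)
m*(-93) + ((7 + 11) + X(-1)) = -2423/808*(-93) + ((7 + 11) - 2) = 225339/808 + (18 - 2) = 225339/808 + 16 = 238267/808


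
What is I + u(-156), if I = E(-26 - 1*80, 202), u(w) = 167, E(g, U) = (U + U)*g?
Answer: -42657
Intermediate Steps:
E(g, U) = 2*U*g (E(g, U) = (2*U)*g = 2*U*g)
I = -42824 (I = 2*202*(-26 - 1*80) = 2*202*(-26 - 80) = 2*202*(-106) = -42824)
I + u(-156) = -42824 + 167 = -42657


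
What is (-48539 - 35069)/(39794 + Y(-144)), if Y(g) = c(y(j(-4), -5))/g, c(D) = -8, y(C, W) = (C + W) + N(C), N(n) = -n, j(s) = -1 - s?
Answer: -1504944/716293 ≈ -2.1010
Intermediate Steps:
y(C, W) = W (y(C, W) = (C + W) - C = W)
Y(g) = -8/g
(-48539 - 35069)/(39794 + Y(-144)) = (-48539 - 35069)/(39794 - 8/(-144)) = -83608/(39794 - 8*(-1/144)) = -83608/(39794 + 1/18) = -83608/716293/18 = -83608*18/716293 = -1504944/716293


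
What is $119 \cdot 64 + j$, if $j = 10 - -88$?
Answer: $7714$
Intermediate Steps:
$j = 98$ ($j = 10 + 88 = 98$)
$119 \cdot 64 + j = 119 \cdot 64 + 98 = 7616 + 98 = 7714$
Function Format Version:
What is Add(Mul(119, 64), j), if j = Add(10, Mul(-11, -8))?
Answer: 7714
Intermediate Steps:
j = 98 (j = Add(10, 88) = 98)
Add(Mul(119, 64), j) = Add(Mul(119, 64), 98) = Add(7616, 98) = 7714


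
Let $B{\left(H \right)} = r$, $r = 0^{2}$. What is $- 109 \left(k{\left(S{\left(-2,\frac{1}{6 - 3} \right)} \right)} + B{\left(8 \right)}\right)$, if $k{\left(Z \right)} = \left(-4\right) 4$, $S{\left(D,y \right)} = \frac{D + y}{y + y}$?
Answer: $1744$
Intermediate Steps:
$r = 0$
$B{\left(H \right)} = 0$
$S{\left(D,y \right)} = \frac{D + y}{2 y}$
$k{\left(Z \right)} = -16$
$- 109 \left(k{\left(S{\left(-2,\frac{1}{6 - 3} \right)} \right)} + B{\left(8 \right)}\right) = - 109 \left(-16 + 0\right) = \left(-109\right) \left(-16\right) = 1744$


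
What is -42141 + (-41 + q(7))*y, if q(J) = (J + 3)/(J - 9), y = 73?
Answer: -45499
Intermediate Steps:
q(J) = (3 + J)/(-9 + J)
-42141 + (-41 + q(7))*y = -42141 + (-41 + (3 + 7)/(-9 + 7))*73 = -42141 + (-41 + 10/(-2))*73 = -42141 + (-41 - ½*10)*73 = -42141 + (-41 - 5)*73 = -42141 - 46*73 = -42141 - 3358 = -45499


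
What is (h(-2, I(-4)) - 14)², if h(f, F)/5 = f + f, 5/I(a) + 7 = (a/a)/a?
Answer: 1156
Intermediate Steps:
I(a) = 5/(-7 + 1/a) (I(a) = 5/(-7 + (a/a)/a) = 5/(-7 + 1/a))
h(f, F) = 10*f (h(f, F) = 5*(f + f) = 5*(2*f) = 10*f)
(h(-2, I(-4)) - 14)² = (10*(-2) - 14)² = (-20 - 14)² = (-34)² = 1156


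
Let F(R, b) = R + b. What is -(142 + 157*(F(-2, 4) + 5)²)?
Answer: -7835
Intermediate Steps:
-(142 + 157*(F(-2, 4) + 5)²) = -(142 + 157*((-2 + 4) + 5)²) = -(142 + 157*(2 + 5)²) = -(142 + 157*7²) = -(142 + 157*49) = -(142 + 7693) = -1*7835 = -7835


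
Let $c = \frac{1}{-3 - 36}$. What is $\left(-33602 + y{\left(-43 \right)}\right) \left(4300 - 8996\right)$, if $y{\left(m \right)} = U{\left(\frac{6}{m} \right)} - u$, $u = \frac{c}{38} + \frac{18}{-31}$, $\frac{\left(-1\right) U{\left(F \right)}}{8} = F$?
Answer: $\frac{155854602440260}{987753} \approx 1.5779 \cdot 10^{8}$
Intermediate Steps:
$c = - \frac{1}{39}$ ($c = \frac{1}{-39} = - \frac{1}{39} \approx -0.025641$)
$U{\left(F \right)} = - 8 F$
$u = - \frac{26707}{45942}$ ($u = - \frac{1}{39 \cdot 38} + \frac{18}{-31} = \left(- \frac{1}{39}\right) \frac{1}{38} + 18 \left(- \frac{1}{31}\right) = - \frac{1}{1482} - \frac{18}{31} = - \frac{26707}{45942} \approx -0.58132$)
$y{\left(m \right)} = \frac{26707}{45942} - \frac{48}{m}$ ($y{\left(m \right)} = - 8 \frac{6}{m} - - \frac{26707}{45942} = - \frac{48}{m} + \frac{26707}{45942} = \frac{26707}{45942} - \frac{48}{m}$)
$\left(-33602 + y{\left(-43 \right)}\right) \left(4300 - 8996\right) = \left(-33602 - \left(- \frac{26707}{45942} + \frac{48}{-43}\right)\right) \left(4300 - 8996\right) = \left(-33602 + \left(\frac{26707}{45942} - - \frac{48}{43}\right)\right) \left(-4696\right) = \left(-33602 + \left(\frac{26707}{45942} + \frac{48}{43}\right)\right) \left(-4696\right) = \left(-33602 + \frac{3353617}{1975506}\right) \left(-4696\right) = \left(- \frac{66377598995}{1975506}\right) \left(-4696\right) = \frac{155854602440260}{987753}$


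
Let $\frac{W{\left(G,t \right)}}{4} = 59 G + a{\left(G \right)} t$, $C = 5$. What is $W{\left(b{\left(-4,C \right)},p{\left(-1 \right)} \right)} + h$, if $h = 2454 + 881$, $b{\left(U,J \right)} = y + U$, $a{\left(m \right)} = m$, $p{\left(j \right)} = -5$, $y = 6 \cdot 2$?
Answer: $5063$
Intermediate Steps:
$y = 12$
$b{\left(U,J \right)} = 12 + U$
$W{\left(G,t \right)} = 236 G + 4 G t$ ($W{\left(G,t \right)} = 4 \left(59 G + G t\right) = 236 G + 4 G t$)
$h = 3335$
$W{\left(b{\left(-4,C \right)},p{\left(-1 \right)} \right)} + h = 4 \left(12 - 4\right) \left(59 - 5\right) + 3335 = 4 \cdot 8 \cdot 54 + 3335 = 1728 + 3335 = 5063$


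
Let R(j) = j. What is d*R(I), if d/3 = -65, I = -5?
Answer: 975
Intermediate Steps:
d = -195 (d = 3*(-65) = -195)
d*R(I) = -195*(-5) = 975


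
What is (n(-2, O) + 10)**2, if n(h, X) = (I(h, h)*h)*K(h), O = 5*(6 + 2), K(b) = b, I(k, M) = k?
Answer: 4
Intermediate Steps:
O = 40 (O = 5*8 = 40)
n(h, X) = h**3 (n(h, X) = (h*h)*h = h**2*h = h**3)
(n(-2, O) + 10)**2 = ((-2)**3 + 10)**2 = (-8 + 10)**2 = 2**2 = 4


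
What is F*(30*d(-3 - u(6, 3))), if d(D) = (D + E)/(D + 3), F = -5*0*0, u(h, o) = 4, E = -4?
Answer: 0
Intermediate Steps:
F = 0 (F = 0*0 = 0)
d(D) = (-4 + D)/(3 + D) (d(D) = (D - 4)/(D + 3) = (-4 + D)/(3 + D))
F*(30*d(-3 - u(6, 3))) = 0*(30*((-4 + (-3 - 1*4))/(3 + (-3 - 1*4)))) = 0*(30*((-4 + (-3 - 4))/(3 + (-3 - 4)))) = 0*(30*((-4 - 7)/(3 - 7))) = 0*(30*(-11/(-4))) = 0*(30*(-¼*(-11))) = 0*(30*(11/4)) = 0*(165/2) = 0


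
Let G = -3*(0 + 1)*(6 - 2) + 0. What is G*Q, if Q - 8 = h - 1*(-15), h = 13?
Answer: -432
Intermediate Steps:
G = -12 (G = -3*4 + 0 = -12 + 0 = -12)
Q = 36 (Q = 8 + (13 - 1*(-15)) = 8 + (13 + 15) = 8 + 28 = 36)
G*Q = -12*36 = -432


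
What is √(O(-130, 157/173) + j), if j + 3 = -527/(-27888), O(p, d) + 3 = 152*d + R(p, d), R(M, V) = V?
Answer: 5*√7731955388577/1206156 ≈ 11.527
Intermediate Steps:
O(p, d) = -3 + 153*d (O(p, d) = -3 + (152*d + d) = -3 + 153*d)
j = -83137/27888 (j = -3 - 527/(-27888) = -3 - 527*(-1/27888) = -3 + 527/27888 = -83137/27888 ≈ -2.9811)
√(O(-130, 157/173) + j) = √((-3 + 153*(157/173)) - 83137/27888) = √((-3 + 24021/173) - 83137/27888) = √(23502/173 - 83137/27888) = √(641041075/4824624) = 5*√7731955388577/1206156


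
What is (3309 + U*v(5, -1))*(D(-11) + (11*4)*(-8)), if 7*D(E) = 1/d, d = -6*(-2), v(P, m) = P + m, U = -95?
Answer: -86601743/84 ≈ -1.0310e+6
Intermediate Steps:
d = 12
D(E) = 1/84 (D(E) = (⅐)/12 = (⅐)*(1/12) = 1/84)
(3309 + U*v(5, -1))*(D(-11) + (11*4)*(-8)) = (3309 - 95*(5 - 1))*(1/84 + (11*4)*(-8)) = (3309 - 95*4)*(1/84 + 44*(-8)) = (3309 - 380)*(1/84 - 352) = 2929*(-29567/84) = -86601743/84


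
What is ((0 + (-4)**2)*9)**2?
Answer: 20736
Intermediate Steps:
((0 + (-4)**2)*9)**2 = ((0 + 16)*9)**2 = (16*9)**2 = 144**2 = 20736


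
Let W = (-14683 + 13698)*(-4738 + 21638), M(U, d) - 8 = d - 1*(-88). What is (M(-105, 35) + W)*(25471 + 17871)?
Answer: -721486925198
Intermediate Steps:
M(U, d) = 96 + d (M(U, d) = 8 + (d - 1*(-88)) = 8 + (d + 88) = 8 + (88 + d) = 96 + d)
W = -16646500 (W = -985*16900 = -16646500)
(M(-105, 35) + W)*(25471 + 17871) = ((96 + 35) - 16646500)*(25471 + 17871) = (131 - 16646500)*43342 = -16646369*43342 = -721486925198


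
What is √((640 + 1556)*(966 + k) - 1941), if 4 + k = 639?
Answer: √3513855 ≈ 1874.5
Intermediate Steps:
k = 635 (k = -4 + 639 = 635)
√((640 + 1556)*(966 + k) - 1941) = √((640 + 1556)*(966 + 635) - 1941) = √(2196*1601 - 1941) = √(3515796 - 1941) = √3513855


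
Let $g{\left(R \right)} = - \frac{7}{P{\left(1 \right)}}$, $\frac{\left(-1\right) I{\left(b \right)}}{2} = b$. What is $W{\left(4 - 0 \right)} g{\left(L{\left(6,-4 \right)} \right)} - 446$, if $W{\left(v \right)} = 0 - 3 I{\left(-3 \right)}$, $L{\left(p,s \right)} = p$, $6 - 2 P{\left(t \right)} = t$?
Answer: $- \frac{1978}{5} \approx -395.6$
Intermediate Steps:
$P{\left(t \right)} = 3 - \frac{t}{2}$
$I{\left(b \right)} = - 2 b$
$g{\left(R \right)} = - \frac{14}{5}$ ($g{\left(R \right)} = - \frac{7}{3 - \frac{1}{2}} = - \frac{7}{\frac{5}{2}} = \left(-7\right) \frac{2}{5} = - \frac{14}{5}$)
$W{\left(v \right)} = -18$ ($W{\left(v \right)} = 0 - 3 \left(\left(-2\right) \left(-3\right)\right) = 0 - 18 = -18$)
$W{\left(4 - 0 \right)} g{\left(L{\left(6,-4 \right)} \right)} - 446 = \left(-18\right) \left(- \frac{14}{5}\right) - 446 = \frac{252}{5} - 446 = - \frac{1978}{5}$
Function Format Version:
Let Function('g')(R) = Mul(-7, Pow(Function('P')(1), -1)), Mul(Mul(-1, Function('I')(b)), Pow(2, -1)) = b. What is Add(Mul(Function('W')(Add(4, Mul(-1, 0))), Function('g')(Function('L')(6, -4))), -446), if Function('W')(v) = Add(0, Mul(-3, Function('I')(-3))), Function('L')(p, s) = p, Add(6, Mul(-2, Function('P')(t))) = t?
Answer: Rational(-1978, 5) ≈ -395.60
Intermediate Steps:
Function('P')(t) = Add(3, Mul(Rational(-1, 2), t))
Function('I')(b) = Mul(-2, b)
Function('g')(R) = Rational(-14, 5) (Function('g')(R) = Mul(-7, Pow(Add(3, Mul(Rational(-1, 2), 1)), -1)) = Mul(-7, Pow(Add(3, Rational(-1, 2)), -1)) = Mul(-7, Pow(Rational(5, 2), -1)) = Mul(-7, Rational(2, 5)) = Rational(-14, 5))
Function('W')(v) = -18 (Function('W')(v) = Add(0, Mul(-3, Mul(-2, -3))) = Add(0, Mul(-3, 6)) = Add(0, -18) = -18)
Add(Mul(Function('W')(Add(4, Mul(-1, 0))), Function('g')(Function('L')(6, -4))), -446) = Add(Mul(-18, Rational(-14, 5)), -446) = Add(Rational(252, 5), -446) = Rational(-1978, 5)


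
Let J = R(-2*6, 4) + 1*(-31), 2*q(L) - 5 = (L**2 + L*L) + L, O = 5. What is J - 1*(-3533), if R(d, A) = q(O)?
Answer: 3532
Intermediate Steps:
q(L) = 5/2 + L**2 + L/2 (q(L) = 5/2 + ((L**2 + L*L) + L)/2 = 5/2 + ((L**2 + L**2) + L)/2 = 5/2 + (2*L**2 + L)/2 = 5/2 + (L + 2*L**2)/2 = 5/2 + (L**2 + L/2) = 5/2 + L**2 + L/2)
R(d, A) = 30 (R(d, A) = 5/2 + 5**2 + (1/2)*5 = 5/2 + 25 + 5/2 = 30)
J = -1 (J = 30 + 1*(-31) = 30 - 31 = -1)
J - 1*(-3533) = -1 - 1*(-3533) = -1 + 3533 = 3532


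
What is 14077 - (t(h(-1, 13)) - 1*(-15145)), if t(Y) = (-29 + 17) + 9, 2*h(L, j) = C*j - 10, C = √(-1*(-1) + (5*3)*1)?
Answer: -1065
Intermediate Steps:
C = 4 (C = √(1 + 15*1) = √(1 + 15) = √16 = 4)
h(L, j) = -5 + 2*j (h(L, j) = (4*j - 10)/2 = (-10 + 4*j)/2 = -5 + 2*j)
t(Y) = -3 (t(Y) = -12 + 9 = -3)
14077 - (t(h(-1, 13)) - 1*(-15145)) = 14077 - (-3 - 1*(-15145)) = 14077 - (-3 + 15145) = 14077 - 1*15142 = 14077 - 15142 = -1065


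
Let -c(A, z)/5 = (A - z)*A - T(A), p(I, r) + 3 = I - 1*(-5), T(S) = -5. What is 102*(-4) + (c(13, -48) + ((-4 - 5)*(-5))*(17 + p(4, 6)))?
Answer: -3363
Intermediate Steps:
p(I, r) = 2 + I (p(I, r) = -3 + (I - 1*(-5)) = -3 + (I + 5) = -3 + (5 + I) = 2 + I)
c(A, z) = -25 - 5*A*(A - z) (c(A, z) = -5*((A - z)*A - 1*(-5)) = -5*(A*(A - z) + 5) = -5*(5 + A*(A - z)) = -25 - 5*A*(A - z))
102*(-4) + (c(13, -48) + ((-4 - 5)*(-5))*(17 + p(4, 6))) = 102*(-4) + ((-25 - 5*13**2 + 5*13*(-48)) + ((-4 - 5)*(-5))*(17 + (2 + 4))) = -408 + ((-25 - 5*169 - 3120) + (-9*(-5))*(17 + 6)) = -408 + ((-25 - 845 - 3120) + 45*23) = -408 + (-3990 + 1035) = -408 - 2955 = -3363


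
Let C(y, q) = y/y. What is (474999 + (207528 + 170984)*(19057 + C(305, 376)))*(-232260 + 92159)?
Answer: -1010710567126195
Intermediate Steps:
C(y, q) = 1
(474999 + (207528 + 170984)*(19057 + C(305, 376)))*(-232260 + 92159) = (474999 + (207528 + 170984)*(19057 + 1))*(-232260 + 92159) = (474999 + 378512*19058)*(-140101) = (474999 + 7213681696)*(-140101) = 7214156695*(-140101) = -1010710567126195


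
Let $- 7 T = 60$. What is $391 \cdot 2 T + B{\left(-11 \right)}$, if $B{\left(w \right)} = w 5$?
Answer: $- \frac{47305}{7} \approx -6757.9$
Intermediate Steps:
$T = - \frac{60}{7}$ ($T = \left(- \frac{1}{7}\right) 60 = - \frac{60}{7} \approx -8.5714$)
$B{\left(w \right)} = 5 w$
$391 \cdot 2 T + B{\left(-11 \right)} = 391 \cdot 2 \left(- \frac{60}{7}\right) + 5 \left(-11\right) = 391 \left(- \frac{120}{7}\right) - 55 = - \frac{46920}{7} - 55 = - \frac{47305}{7}$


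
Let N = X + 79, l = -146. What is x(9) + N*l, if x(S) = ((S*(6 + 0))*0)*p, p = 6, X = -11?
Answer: -9928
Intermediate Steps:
x(S) = 0 (x(S) = ((S*(6 + 0))*0)*6 = ((S*6)*0)*6 = ((6*S)*0)*6 = 0*6 = 0)
N = 68 (N = -11 + 79 = 68)
x(9) + N*l = 0 + 68*(-146) = 0 - 9928 = -9928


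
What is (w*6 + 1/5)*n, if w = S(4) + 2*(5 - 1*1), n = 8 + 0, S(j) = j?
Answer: 2888/5 ≈ 577.60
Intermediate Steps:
n = 8
w = 12 (w = 4 + 2*(5 - 1*1) = 4 + 2*(5 - 1) = 4 + 2*4 = 4 + 8 = 12)
(w*6 + 1/5)*n = (12*6 + 1/5)*8 = (72 + ⅕)*8 = (361/5)*8 = 2888/5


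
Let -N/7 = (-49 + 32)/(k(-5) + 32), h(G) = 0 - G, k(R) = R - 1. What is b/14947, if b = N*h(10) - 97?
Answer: -1856/194311 ≈ -0.0095517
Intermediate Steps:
k(R) = -1 + R
h(G) = -G
N = 119/26 (N = -7*(-49 + 32)/((-1 - 5) + 32) = -(-119)/(-6 + 32) = -(-119)/26 = -7*(-17/26) = 119/26 ≈ 4.5769)
b = -1856/13 (b = 119*(-1*10)/26 - 97 = (119/26)*(-10) - 97 = -595/13 - 97 = -1856/13 ≈ -142.77)
b/14947 = -1856/13/14947 = -1856/13*1/14947 = -1856/194311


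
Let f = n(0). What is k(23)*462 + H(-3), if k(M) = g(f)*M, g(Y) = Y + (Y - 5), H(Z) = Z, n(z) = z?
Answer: -53133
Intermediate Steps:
f = 0
g(Y) = -5 + 2*Y (g(Y) = Y + (-5 + Y) = -5 + 2*Y)
k(M) = -5*M (k(M) = (-5 + 2*0)*M = (-5 + 0)*M = -5*M)
k(23)*462 + H(-3) = -5*23*462 - 3 = -115*462 - 3 = -53130 - 3 = -53133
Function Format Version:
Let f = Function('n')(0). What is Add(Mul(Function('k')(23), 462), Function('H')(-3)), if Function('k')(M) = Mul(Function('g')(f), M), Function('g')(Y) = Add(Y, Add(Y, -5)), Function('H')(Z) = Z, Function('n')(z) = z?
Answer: -53133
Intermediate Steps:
f = 0
Function('g')(Y) = Add(-5, Mul(2, Y)) (Function('g')(Y) = Add(Y, Add(-5, Y)) = Add(-5, Mul(2, Y)))
Function('k')(M) = Mul(-5, M) (Function('k')(M) = Mul(Add(-5, Mul(2, 0)), M) = Mul(Add(-5, 0), M) = Mul(-5, M))
Add(Mul(Function('k')(23), 462), Function('H')(-3)) = Add(Mul(Mul(-5, 23), 462), -3) = Add(Mul(-115, 462), -3) = Add(-53130, -3) = -53133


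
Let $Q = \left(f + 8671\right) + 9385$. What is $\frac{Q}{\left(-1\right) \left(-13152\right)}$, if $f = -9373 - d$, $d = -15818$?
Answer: $\frac{8167}{4384} \approx 1.8629$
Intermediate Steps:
$f = 6445$ ($f = -9373 - -15818 = -9373 + 15818 = 6445$)
$Q = 24501$ ($Q = \left(6445 + 8671\right) + 9385 = 15116 + 9385 = 24501$)
$\frac{Q}{\left(-1\right) \left(-13152\right)} = \frac{24501}{\left(-1\right) \left(-13152\right)} = \frac{24501}{13152} = 24501 \cdot \frac{1}{13152} = \frac{8167}{4384}$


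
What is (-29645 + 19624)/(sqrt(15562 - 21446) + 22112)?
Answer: -55396088/122236607 + 10021*I*sqrt(1471)/244473214 ≈ -0.45319 + 0.0015721*I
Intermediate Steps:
(-29645 + 19624)/(sqrt(15562 - 21446) + 22112) = -10021/(sqrt(-5884) + 22112) = -10021/(2*I*sqrt(1471) + 22112) = -10021/(22112 + 2*I*sqrt(1471))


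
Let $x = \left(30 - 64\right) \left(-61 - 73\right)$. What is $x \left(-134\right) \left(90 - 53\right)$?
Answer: $-22588648$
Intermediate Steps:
$x = 4556$ ($x = \left(-34\right) \left(-134\right) = 4556$)
$x \left(-134\right) \left(90 - 53\right) = 4556 \left(-134\right) \left(90 - 53\right) = - 610504 \left(90 - 53\right) = \left(-610504\right) 37 = -22588648$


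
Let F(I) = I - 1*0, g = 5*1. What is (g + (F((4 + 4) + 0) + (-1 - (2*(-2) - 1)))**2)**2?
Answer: 22201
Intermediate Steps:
g = 5
F(I) = I (F(I) = I + 0 = I)
(g + (F((4 + 4) + 0) + (-1 - (2*(-2) - 1)))**2)**2 = (5 + (((4 + 4) + 0) + (-1 - (2*(-2) - 1)))**2)**2 = (5 + ((8 + 0) + (-1 - (-4 - 1)))**2)**2 = (5 + (8 + (-1 - 1*(-5)))**2)**2 = (5 + (8 + (-1 + 5))**2)**2 = (5 + (8 + 4)**2)**2 = (5 + 12**2)**2 = (5 + 144)**2 = 149**2 = 22201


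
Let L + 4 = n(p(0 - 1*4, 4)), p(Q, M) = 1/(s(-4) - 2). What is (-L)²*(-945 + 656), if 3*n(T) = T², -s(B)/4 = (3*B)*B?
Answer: -58947491886529/12748216464 ≈ -4624.0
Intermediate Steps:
s(B) = -12*B² (s(B) = -4*3*B*B = -12*B²)
p(Q, M) = -1/194 (p(Q, M) = 1/(-12*(-4)² - 2) = 1/(-12*16 - 2) = 1/(-192 - 2) = 1/(-194) = -1/194)
n(T) = T²/3
L = -451631/112908 (L = -4 + (-1/194)²/3 = -4 + (⅓)*(1/37636) = -4 + 1/112908 = -451631/112908 ≈ -4.0000)
(-L)²*(-945 + 656) = (-1*(-451631/112908))²*(-945 + 656) = (451631/112908)²*(-289) = (203970560161/12748216464)*(-289) = -58947491886529/12748216464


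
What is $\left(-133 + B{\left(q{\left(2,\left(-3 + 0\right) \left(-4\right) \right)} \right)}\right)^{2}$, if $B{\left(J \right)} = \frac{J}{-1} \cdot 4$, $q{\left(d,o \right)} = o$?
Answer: $32761$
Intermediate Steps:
$B{\left(J \right)} = - 4 J$ ($B{\left(J \right)} = J \left(-1\right) 4 = - J 4 = - 4 J$)
$\left(-133 + B{\left(q{\left(2,\left(-3 + 0\right) \left(-4\right) \right)} \right)}\right)^{2} = \left(-133 - 4 \left(-3 + 0\right) \left(-4\right)\right)^{2} = \left(-133 - 4 \left(\left(-3\right) \left(-4\right)\right)\right)^{2} = \left(-133 - 48\right)^{2} = \left(-181\right)^{2} = 32761$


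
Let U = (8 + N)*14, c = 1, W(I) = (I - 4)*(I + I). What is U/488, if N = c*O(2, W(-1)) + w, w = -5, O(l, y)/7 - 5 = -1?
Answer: 217/244 ≈ 0.88934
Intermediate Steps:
W(I) = 2*I*(-4 + I) (W(I) = (-4 + I)*(2*I) = 2*I*(-4 + I))
O(l, y) = 28 (O(l, y) = 35 + 7*(-1) = 35 - 7 = 28)
N = 23 (N = 1*28 - 5 = 28 - 5 = 23)
U = 434 (U = (8 + 23)*14 = 31*14 = 434)
U/488 = 434/488 = 434*(1/488) = 217/244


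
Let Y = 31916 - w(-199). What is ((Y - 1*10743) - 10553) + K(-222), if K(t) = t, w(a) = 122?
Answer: 10276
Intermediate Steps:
Y = 31794 (Y = 31916 - 1*122 = 31916 - 122 = 31794)
((Y - 1*10743) - 10553) + K(-222) = ((31794 - 1*10743) - 10553) - 222 = ((31794 - 10743) - 10553) - 222 = (21051 - 10553) - 222 = 10498 - 222 = 10276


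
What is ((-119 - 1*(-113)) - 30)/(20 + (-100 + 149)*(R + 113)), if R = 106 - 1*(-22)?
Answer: -12/3943 ≈ -0.0030434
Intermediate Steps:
R = 128 (R = 106 + 22 = 128)
((-119 - 1*(-113)) - 30)/(20 + (-100 + 149)*(R + 113)) = ((-119 - 1*(-113)) - 30)/(20 + (-100 + 149)*(128 + 113)) = ((-119 + 113) - 30)/(20 + 49*241) = (-6 - 30)/(20 + 11809) = -36/11829 = -36*1/11829 = -12/3943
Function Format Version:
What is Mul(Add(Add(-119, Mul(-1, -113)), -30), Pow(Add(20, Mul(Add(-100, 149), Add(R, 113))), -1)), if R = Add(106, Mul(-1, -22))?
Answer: Rational(-12, 3943) ≈ -0.0030434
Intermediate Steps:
R = 128 (R = Add(106, 22) = 128)
Mul(Add(Add(-119, Mul(-1, -113)), -30), Pow(Add(20, Mul(Add(-100, 149), Add(R, 113))), -1)) = Mul(Add(Add(-119, Mul(-1, -113)), -30), Pow(Add(20, Mul(Add(-100, 149), Add(128, 113))), -1)) = Mul(Add(Add(-119, 113), -30), Pow(Add(20, Mul(49, 241)), -1)) = Mul(Add(-6, -30), Pow(Add(20, 11809), -1)) = Mul(-36, Pow(11829, -1)) = Mul(-36, Rational(1, 11829)) = Rational(-12, 3943)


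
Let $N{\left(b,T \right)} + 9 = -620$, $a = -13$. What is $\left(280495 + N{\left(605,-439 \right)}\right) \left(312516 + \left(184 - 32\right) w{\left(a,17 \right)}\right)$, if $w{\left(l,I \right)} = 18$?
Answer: $88228316232$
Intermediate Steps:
$N{\left(b,T \right)} = -629$ ($N{\left(b,T \right)} = -9 - 620 = -629$)
$\left(280495 + N{\left(605,-439 \right)}\right) \left(312516 + \left(184 - 32\right) w{\left(a,17 \right)}\right) = \left(280495 - 629\right) \left(312516 + \left(184 - 32\right) 18\right) = 279866 \left(312516 + 152 \cdot 18\right) = 279866 \left(312516 + 2736\right) = 279866 \cdot 315252 = 88228316232$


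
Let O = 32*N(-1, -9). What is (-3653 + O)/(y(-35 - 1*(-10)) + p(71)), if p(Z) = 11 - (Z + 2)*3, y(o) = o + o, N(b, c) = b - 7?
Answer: 1303/86 ≈ 15.151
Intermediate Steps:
N(b, c) = -7 + b
y(o) = 2*o
p(Z) = 5 - 3*Z (p(Z) = 11 - (2 + Z)*3 = 11 - (6 + 3*Z) = 11 + (-6 - 3*Z) = 5 - 3*Z)
O = -256 (O = 32*(-7 - 1) = 32*(-8) = -256)
(-3653 + O)/(y(-35 - 1*(-10)) + p(71)) = (-3653 - 256)/(2*(-35 - 1*(-10)) + (5 - 3*71)) = -3909/(2*(-35 + 10) + (5 - 213)) = -3909/(2*(-25) - 208) = -3909/(-50 - 208) = -3909/(-258) = -3909*(-1/258) = 1303/86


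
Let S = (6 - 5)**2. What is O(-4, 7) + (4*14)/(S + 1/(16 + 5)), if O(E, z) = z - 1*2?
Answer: 643/11 ≈ 58.455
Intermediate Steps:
S = 1 (S = 1**2 = 1)
O(E, z) = -2 + z (O(E, z) = z - 2 = -2 + z)
O(-4, 7) + (4*14)/(S + 1/(16 + 5)) = (-2 + 7) + (4*14)/(1 + 1/(16 + 5)) = 5 + 56/(1 + 1/21) = 5 + 56/(22/21) = 5 + 56*(21/22) = 5 + 588/11 = 643/11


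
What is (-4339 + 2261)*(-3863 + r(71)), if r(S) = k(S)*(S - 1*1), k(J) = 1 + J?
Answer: -2445806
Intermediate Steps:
r(S) = (1 + S)*(-1 + S) (r(S) = (1 + S)*(S - 1*1) = (1 + S)*(S - 1) = (1 + S)*(-1 + S))
(-4339 + 2261)*(-3863 + r(71)) = (-4339 + 2261)*(-3863 + (-1 + 71²)) = -2078*(-3863 + (-1 + 5041)) = -2078*(-3863 + 5040) = -2078*1177 = -2445806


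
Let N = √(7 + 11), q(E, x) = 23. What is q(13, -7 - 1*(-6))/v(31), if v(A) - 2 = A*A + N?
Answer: 2461/103039 - 23*√2/309117 ≈ 0.023779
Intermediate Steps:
N = 3*√2 (N = √18 = 3*√2 ≈ 4.2426)
v(A) = 2 + A² + 3*√2 (v(A) = 2 + (A*A + 3*√2) = 2 + (A² + 3*√2) = 2 + A² + 3*√2)
q(13, -7 - 1*(-6))/v(31) = 23/(2 + 31² + 3*√2) = 23/(2 + 961 + 3*√2) = 23/(963 + 3*√2)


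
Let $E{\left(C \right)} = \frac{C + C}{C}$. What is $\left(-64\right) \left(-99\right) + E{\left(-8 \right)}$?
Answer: $6338$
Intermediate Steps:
$E{\left(C \right)} = 2$ ($E{\left(C \right)} = \frac{2 C}{C} = 2$)
$\left(-64\right) \left(-99\right) + E{\left(-8 \right)} = \left(-64\right) \left(-99\right) + 2 = 6336 + 2 = 6338$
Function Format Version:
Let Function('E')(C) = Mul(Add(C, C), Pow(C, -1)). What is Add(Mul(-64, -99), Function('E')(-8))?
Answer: 6338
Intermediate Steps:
Function('E')(C) = 2 (Function('E')(C) = Mul(Mul(2, C), Pow(C, -1)) = 2)
Add(Mul(-64, -99), Function('E')(-8)) = Add(Mul(-64, -99), 2) = Add(6336, 2) = 6338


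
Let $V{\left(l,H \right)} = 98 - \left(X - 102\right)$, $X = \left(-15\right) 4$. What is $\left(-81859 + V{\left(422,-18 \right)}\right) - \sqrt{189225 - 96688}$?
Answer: $-81599 - \sqrt{92537} \approx -81903.0$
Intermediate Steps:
$X = -60$
$V{\left(l,H \right)} = 260$ ($V{\left(l,H \right)} = 98 - \left(-60 - 102\right) = 98 - -162 = 98 + 162 = 260$)
$\left(-81859 + V{\left(422,-18 \right)}\right) - \sqrt{189225 - 96688} = \left(-81859 + 260\right) - \sqrt{189225 - 96688} = -81599 - \sqrt{92537}$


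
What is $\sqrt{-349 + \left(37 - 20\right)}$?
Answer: $2 i \sqrt{83} \approx 18.221 i$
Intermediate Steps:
$\sqrt{-349 + \left(37 - 20\right)} = \sqrt{-349 + 17} = \sqrt{-332} = 2 i \sqrt{83}$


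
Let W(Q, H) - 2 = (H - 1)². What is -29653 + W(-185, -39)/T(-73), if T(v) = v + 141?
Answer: -1007401/34 ≈ -29629.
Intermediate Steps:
T(v) = 141 + v
W(Q, H) = 2 + (-1 + H)² (W(Q, H) = 2 + (H - 1)² = 2 + (-1 + H)²)
-29653 + W(-185, -39)/T(-73) = -29653 + (2 + (-1 - 39)²)/(141 - 73) = -29653 + (2 + (-40)²)/68 = -29653 + (2 + 1600)*(1/68) = -29653 + 1602*(1/68) = -29653 + 801/34 = -1007401/34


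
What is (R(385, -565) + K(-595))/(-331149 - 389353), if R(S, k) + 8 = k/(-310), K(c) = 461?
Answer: -28199/44671124 ≈ -0.00063126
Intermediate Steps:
R(S, k) = -8 - k/310 (R(S, k) = -8 + k/(-310) = -8 + k*(-1/310) = -8 - k/310)
(R(385, -565) + K(-595))/(-331149 - 389353) = ((-8 - 1/310*(-565)) + 461)/(-331149 - 389353) = ((-8 + 113/62) + 461)/(-720502) = (-383/62 + 461)*(-1/720502) = (28199/62)*(-1/720502) = -28199/44671124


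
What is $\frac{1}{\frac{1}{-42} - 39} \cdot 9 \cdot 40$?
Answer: $- \frac{15120}{1639} \approx -9.2251$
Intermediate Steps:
$\frac{1}{\frac{1}{-42} - 39} \cdot 9 \cdot 40 = \frac{1}{- \frac{1}{42} - 39} \cdot 9 \cdot 40 = \frac{1}{- \frac{1639}{42}} \cdot 9 \cdot 40 = \left(- \frac{42}{1639}\right) 9 \cdot 40 = \left(- \frac{378}{1639}\right) 40 = - \frac{15120}{1639}$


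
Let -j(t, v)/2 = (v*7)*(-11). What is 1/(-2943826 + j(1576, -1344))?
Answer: -1/3150802 ≈ -3.1738e-7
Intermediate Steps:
j(t, v) = 154*v (j(t, v) = -2*v*7*(-11) = -2*7*v*(-11) = -(-154)*v = 154*v)
1/(-2943826 + j(1576, -1344)) = 1/(-2943826 + 154*(-1344)) = 1/(-2943826 - 206976) = 1/(-3150802) = -1/3150802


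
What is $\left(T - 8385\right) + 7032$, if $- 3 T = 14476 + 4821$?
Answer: $- \frac{23356}{3} \approx -7785.3$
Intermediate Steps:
$T = - \frac{19297}{3}$ ($T = - \frac{14476 + 4821}{3} = \left(- \frac{1}{3}\right) 19297 = - \frac{19297}{3} \approx -6432.3$)
$\left(T - 8385\right) + 7032 = \left(- \frac{19297}{3} - 8385\right) + 7032 = - \frac{44452}{3} + 7032 = - \frac{23356}{3}$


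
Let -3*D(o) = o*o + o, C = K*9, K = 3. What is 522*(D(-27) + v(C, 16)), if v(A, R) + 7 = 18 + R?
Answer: -108054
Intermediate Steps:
C = 27 (C = 3*9 = 27)
v(A, R) = 11 + R (v(A, R) = -7 + (18 + R) = 11 + R)
D(o) = -o/3 - o²/3 (D(o) = -(o*o + o)/3 = -(o² + o)/3 = -(o + o²)/3 = -o/3 - o²/3)
522*(D(-27) + v(C, 16)) = 522*(-⅓*(-27)*(1 - 27) + (11 + 16)) = 522*(-⅓*(-27)*(-26) + 27) = 522*(-234 + 27) = 522*(-207) = -108054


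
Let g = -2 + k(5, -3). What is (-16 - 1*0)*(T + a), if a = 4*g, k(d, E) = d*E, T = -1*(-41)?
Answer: 432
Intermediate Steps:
T = 41
k(d, E) = E*d
g = -17 (g = -2 - 3*5 = -2 - 15 = -17)
a = -68 (a = 4*(-17) = -68)
(-16 - 1*0)*(T + a) = (-16 - 1*0)*(41 - 68) = (-16 + 0)*(-27) = -16*(-27) = 432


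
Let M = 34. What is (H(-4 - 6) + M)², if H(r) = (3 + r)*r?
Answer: 10816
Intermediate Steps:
H(r) = r*(3 + r)
(H(-4 - 6) + M)² = ((-4 - 6)*(3 + (-4 - 6)) + 34)² = (-10*(3 - 10) + 34)² = (-10*(-7) + 34)² = (70 + 34)² = 104² = 10816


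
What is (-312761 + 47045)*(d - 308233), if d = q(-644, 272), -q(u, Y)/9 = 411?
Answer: 82885323312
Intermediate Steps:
q(u, Y) = -3699 (q(u, Y) = -9*411 = -3699)
d = -3699
(-312761 + 47045)*(d - 308233) = (-312761 + 47045)*(-3699 - 308233) = -265716*(-311932) = 82885323312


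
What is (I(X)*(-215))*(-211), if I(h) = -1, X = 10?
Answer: -45365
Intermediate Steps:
(I(X)*(-215))*(-211) = -1*(-215)*(-211) = 215*(-211) = -45365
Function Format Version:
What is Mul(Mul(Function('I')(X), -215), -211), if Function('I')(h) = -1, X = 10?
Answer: -45365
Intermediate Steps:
Mul(Mul(Function('I')(X), -215), -211) = Mul(Mul(-1, -215), -211) = Mul(215, -211) = -45365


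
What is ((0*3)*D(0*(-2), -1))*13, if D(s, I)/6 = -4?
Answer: 0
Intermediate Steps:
D(s, I) = -24 (D(s, I) = 6*(-4) = -24)
((0*3)*D(0*(-2), -1))*13 = ((0*3)*(-24))*13 = (0*(-24))*13 = 0*13 = 0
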